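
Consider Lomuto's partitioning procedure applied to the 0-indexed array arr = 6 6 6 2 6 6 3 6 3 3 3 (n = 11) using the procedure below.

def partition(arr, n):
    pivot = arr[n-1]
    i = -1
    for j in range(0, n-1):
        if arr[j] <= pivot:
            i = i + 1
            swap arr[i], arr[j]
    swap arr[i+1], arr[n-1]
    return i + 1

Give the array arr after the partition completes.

pivot = arr[10] = 3; i = -1
j=0: arr[0]=6 > 3 → no swap
j=1: arr[1]=6 > 3 → no swap
j=2: arr[2]=6 > 3 → no swap
j=3: arr[3]=2 ≤ 3 → i=0, swap arr[0],arr[3] → 2 6 6 6 6 6 3 6 3 3 3
j=4: arr[4]=6 > 3 → no swap
j=5: arr[5]=6 > 3 → no swap
j=6: arr[6]=3 ≤ 3 → i=1, swap arr[1],arr[6] → 2 3 6 6 6 6 6 6 3 3 3
j=7: arr[7]=6 > 3 → no swap
j=8: arr[8]=3 ≤ 3 → i=2, swap arr[2],arr[8] → 2 3 3 6 6 6 6 6 6 3 3
j=9: arr[9]=3 ≤ 3 → i=3, swap arr[3],arr[9] → 2 3 3 3 6 6 6 6 6 6 3
final swap arr[4],arr[10] → 2 3 3 3 3 6 6 6 6 6 6; return 4

2 3 3 3 3 6 6 6 6 6 6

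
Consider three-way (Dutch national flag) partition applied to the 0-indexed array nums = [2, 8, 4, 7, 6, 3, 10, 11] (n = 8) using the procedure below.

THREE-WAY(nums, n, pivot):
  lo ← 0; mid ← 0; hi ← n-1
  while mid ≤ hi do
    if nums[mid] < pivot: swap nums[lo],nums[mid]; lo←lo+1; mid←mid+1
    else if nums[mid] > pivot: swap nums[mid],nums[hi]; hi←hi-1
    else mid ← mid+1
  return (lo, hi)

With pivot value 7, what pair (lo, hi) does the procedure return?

pivot = 7; lo=0, mid=0, hi=7
nums[mid]=2<7: swap nums[0],nums[0]; lo=1,mid=1 → [2, 8, 4, 7, 6, 3, 10, 11]
nums[mid]=8>7: swap nums[1],nums[7]; hi=6 → [2, 11, 4, 7, 6, 3, 10, 8]
nums[mid]=11>7: swap nums[1],nums[6]; hi=5 → [2, 10, 4, 7, 6, 3, 11, 8]
nums[mid]=10>7: swap nums[1],nums[5]; hi=4 → [2, 3, 4, 7, 6, 10, 11, 8]
nums[mid]=3<7: swap nums[1],nums[1]; lo=2,mid=2 → [2, 3, 4, 7, 6, 10, 11, 8]
nums[mid]=4<7: swap nums[2],nums[2]; lo=3,mid=3 → [2, 3, 4, 7, 6, 10, 11, 8]
nums[mid]=7=7: mid=4
nums[mid]=6<7: swap nums[3],nums[4]; lo=4,mid=5 → [2, 3, 4, 6, 7, 10, 11, 8]
end: lo=4, hi=4; nums = [2, 3, 4, 6, 7, 10, 11, 8]

(4, 4)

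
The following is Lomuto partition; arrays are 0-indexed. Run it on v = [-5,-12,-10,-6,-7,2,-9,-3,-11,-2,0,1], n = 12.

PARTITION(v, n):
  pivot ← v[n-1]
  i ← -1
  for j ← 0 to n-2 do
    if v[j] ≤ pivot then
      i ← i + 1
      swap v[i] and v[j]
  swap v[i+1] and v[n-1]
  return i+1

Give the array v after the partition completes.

pivot = v[11] = 1; i = -1
j=0: v[0]=-5 ≤ 1 → i=0, swap v[0],v[0] (no change) → [-5,-12,-10,-6,-7,2,-9,-3,-11,-2,0,1]
j=1: v[1]=-12 ≤ 1 → i=1, swap v[1],v[1] (no change) → [-5,-12,-10,-6,-7,2,-9,-3,-11,-2,0,1]
j=2: v[2]=-10 ≤ 1 → i=2, swap v[2],v[2] (no change) → [-5,-12,-10,-6,-7,2,-9,-3,-11,-2,0,1]
j=3: v[3]=-6 ≤ 1 → i=3, swap v[3],v[3] (no change) → [-5,-12,-10,-6,-7,2,-9,-3,-11,-2,0,1]
j=4: v[4]=-7 ≤ 1 → i=4, swap v[4],v[4] (no change) → [-5,-12,-10,-6,-7,2,-9,-3,-11,-2,0,1]
j=5: v[5]=2 > 1 → no swap
j=6: v[6]=-9 ≤ 1 → i=5, swap v[5],v[6] → [-5,-12,-10,-6,-7,-9,2,-3,-11,-2,0,1]
j=7: v[7]=-3 ≤ 1 → i=6, swap v[6],v[7] → [-5,-12,-10,-6,-7,-9,-3,2,-11,-2,0,1]
j=8: v[8]=-11 ≤ 1 → i=7, swap v[7],v[8] → [-5,-12,-10,-6,-7,-9,-3,-11,2,-2,0,1]
j=9: v[9]=-2 ≤ 1 → i=8, swap v[8],v[9] → [-5,-12,-10,-6,-7,-9,-3,-11,-2,2,0,1]
j=10: v[10]=0 ≤ 1 → i=9, swap v[9],v[10] → [-5,-12,-10,-6,-7,-9,-3,-11,-2,0,2,1]
final swap v[10],v[11] → [-5,-12,-10,-6,-7,-9,-3,-11,-2,0,1,2]; return 10

[-5,-12,-10,-6,-7,-9,-3,-11,-2,0,1,2]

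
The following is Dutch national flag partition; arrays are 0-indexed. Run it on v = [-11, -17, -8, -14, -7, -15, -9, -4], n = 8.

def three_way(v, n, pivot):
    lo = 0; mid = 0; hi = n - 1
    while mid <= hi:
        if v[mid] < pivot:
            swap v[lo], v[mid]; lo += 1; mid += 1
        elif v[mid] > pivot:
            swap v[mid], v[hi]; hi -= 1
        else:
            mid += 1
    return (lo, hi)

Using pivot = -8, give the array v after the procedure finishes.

[-11, -17, -14, -9, -15, -8, -4, -7]

lo=0 mid=0 hi=7
-11<-8: swap(0,0), lo=1 mid=1 ⇒ [-11, -17, -8, -14, -7, -15, -9, -4]
-17<-8: swap(1,1), lo=2 mid=2 ⇒ [-11, -17, -8, -14, -7, -15, -9, -4]
-8=-8: mid=3
-14<-8: swap(2,3), lo=3 mid=4 ⇒ [-11, -17, -14, -8, -7, -15, -9, -4]
-7>-8: swap(4,7), hi=6 ⇒ [-11, -17, -14, -8, -4, -15, -9, -7]
-4>-8: swap(4,6), hi=5 ⇒ [-11, -17, -14, -8, -9, -15, -4, -7]
-9<-8: swap(3,4), lo=4 mid=5 ⇒ [-11, -17, -14, -9, -8, -15, -4, -7]
-15<-8: swap(4,5), lo=5 mid=6 ⇒ [-11, -17, -14, -9, -15, -8, -4, -7]
done. lo=5 hi=5; v=[-11, -17, -14, -9, -15, -8, -4, -7]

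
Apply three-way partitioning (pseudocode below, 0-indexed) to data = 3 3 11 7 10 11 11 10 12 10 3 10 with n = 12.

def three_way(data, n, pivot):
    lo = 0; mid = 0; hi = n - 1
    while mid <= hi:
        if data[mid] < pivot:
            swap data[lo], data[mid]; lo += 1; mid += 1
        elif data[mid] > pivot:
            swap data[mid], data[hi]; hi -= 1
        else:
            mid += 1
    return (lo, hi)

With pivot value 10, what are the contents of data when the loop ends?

pivot = 10; lo=0, mid=0, hi=11
data[mid]=3<10: swap data[0],data[0]; lo=1,mid=1 → 3 3 11 7 10 11 11 10 12 10 3 10
data[mid]=3<10: swap data[1],data[1]; lo=2,mid=2 → 3 3 11 7 10 11 11 10 12 10 3 10
data[mid]=11>10: swap data[2],data[11]; hi=10 → 3 3 10 7 10 11 11 10 12 10 3 11
data[mid]=10=10: mid=3
data[mid]=7<10: swap data[2],data[3]; lo=3,mid=4 → 3 3 7 10 10 11 11 10 12 10 3 11
data[mid]=10=10: mid=5
data[mid]=11>10: swap data[5],data[10]; hi=9 → 3 3 7 10 10 3 11 10 12 10 11 11
data[mid]=3<10: swap data[3],data[5]; lo=4,mid=6 → 3 3 7 3 10 10 11 10 12 10 11 11
data[mid]=11>10: swap data[6],data[9]; hi=8 → 3 3 7 3 10 10 10 10 12 11 11 11
data[mid]=10=10: mid=7
data[mid]=10=10: mid=8
data[mid]=12>10: swap data[8],data[8]; hi=7 → 3 3 7 3 10 10 10 10 12 11 11 11
end: lo=4, hi=7; data = 3 3 7 3 10 10 10 10 12 11 11 11

3 3 7 3 10 10 10 10 12 11 11 11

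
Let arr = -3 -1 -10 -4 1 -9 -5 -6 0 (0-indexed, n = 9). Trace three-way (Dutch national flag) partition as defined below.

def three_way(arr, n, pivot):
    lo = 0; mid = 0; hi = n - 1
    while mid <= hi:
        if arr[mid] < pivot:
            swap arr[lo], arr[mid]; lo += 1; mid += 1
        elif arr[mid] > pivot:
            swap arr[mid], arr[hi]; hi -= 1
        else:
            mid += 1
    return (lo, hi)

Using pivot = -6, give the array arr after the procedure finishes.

-9 -10 -6 1 -4 -5 -1 0 -3

pivot = -6; lo=0, mid=0, hi=8
arr[mid]=-3>-6: swap arr[0],arr[8]; hi=7 → 0 -1 -10 -4 1 -9 -5 -6 -3
arr[mid]=0>-6: swap arr[0],arr[7]; hi=6 → -6 -1 -10 -4 1 -9 -5 0 -3
arr[mid]=-6=-6: mid=1
arr[mid]=-1>-6: swap arr[1],arr[6]; hi=5 → -6 -5 -10 -4 1 -9 -1 0 -3
arr[mid]=-5>-6: swap arr[1],arr[5]; hi=4 → -6 -9 -10 -4 1 -5 -1 0 -3
arr[mid]=-9<-6: swap arr[0],arr[1]; lo=1,mid=2 → -9 -6 -10 -4 1 -5 -1 0 -3
arr[mid]=-10<-6: swap arr[1],arr[2]; lo=2,mid=3 → -9 -10 -6 -4 1 -5 -1 0 -3
arr[mid]=-4>-6: swap arr[3],arr[4]; hi=3 → -9 -10 -6 1 -4 -5 -1 0 -3
arr[mid]=1>-6: swap arr[3],arr[3]; hi=2 → -9 -10 -6 1 -4 -5 -1 0 -3
end: lo=2, hi=2; arr = -9 -10 -6 1 -4 -5 -1 0 -3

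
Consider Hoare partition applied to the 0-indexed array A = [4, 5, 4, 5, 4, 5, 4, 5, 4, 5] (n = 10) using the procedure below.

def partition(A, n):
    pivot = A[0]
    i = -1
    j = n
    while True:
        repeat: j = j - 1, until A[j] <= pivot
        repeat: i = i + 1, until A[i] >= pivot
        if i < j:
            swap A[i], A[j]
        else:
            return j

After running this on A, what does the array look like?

[4, 4, 4, 5, 4, 5, 5, 5, 4, 5]

pivot = A[0] = 4; i = -1, j = 10
j→8 (A[8]=4≤4), i→0 (A[0]=4≥4); i<j, swap → [4, 5, 4, 5, 4, 5, 4, 5, 4, 5]
j→6 (A[6]=4≤4), i→1 (A[1]=5≥4); i<j, swap → [4, 4, 4, 5, 4, 5, 5, 5, 4, 5]
j→4 (A[4]=4≤4), i→2 (A[2]=4≥4); i<j, swap → [4, 4, 4, 5, 4, 5, 5, 5, 4, 5]
j→2, i→3; i≥j, return j=2. A = [4, 4, 4, 5, 4, 5, 5, 5, 4, 5]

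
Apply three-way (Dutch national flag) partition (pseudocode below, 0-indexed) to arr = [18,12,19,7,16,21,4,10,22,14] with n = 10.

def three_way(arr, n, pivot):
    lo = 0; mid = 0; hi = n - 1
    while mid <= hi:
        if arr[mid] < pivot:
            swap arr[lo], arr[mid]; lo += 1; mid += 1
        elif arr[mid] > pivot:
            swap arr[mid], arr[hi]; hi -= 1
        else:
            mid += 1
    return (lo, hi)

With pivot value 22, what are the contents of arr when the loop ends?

pivot = 22; lo=0, mid=0, hi=9
arr[mid]=18<22: swap arr[0],arr[0]; lo=1,mid=1 → [18,12,19,7,16,21,4,10,22,14]
arr[mid]=12<22: swap arr[1],arr[1]; lo=2,mid=2 → [18,12,19,7,16,21,4,10,22,14]
arr[mid]=19<22: swap arr[2],arr[2]; lo=3,mid=3 → [18,12,19,7,16,21,4,10,22,14]
arr[mid]=7<22: swap arr[3],arr[3]; lo=4,mid=4 → [18,12,19,7,16,21,4,10,22,14]
arr[mid]=16<22: swap arr[4],arr[4]; lo=5,mid=5 → [18,12,19,7,16,21,4,10,22,14]
arr[mid]=21<22: swap arr[5],arr[5]; lo=6,mid=6 → [18,12,19,7,16,21,4,10,22,14]
arr[mid]=4<22: swap arr[6],arr[6]; lo=7,mid=7 → [18,12,19,7,16,21,4,10,22,14]
arr[mid]=10<22: swap arr[7],arr[7]; lo=8,mid=8 → [18,12,19,7,16,21,4,10,22,14]
arr[mid]=22=22: mid=9
arr[mid]=14<22: swap arr[8],arr[9]; lo=9,mid=10 → [18,12,19,7,16,21,4,10,14,22]
end: lo=9, hi=9; arr = [18,12,19,7,16,21,4,10,14,22]

[18,12,19,7,16,21,4,10,14,22]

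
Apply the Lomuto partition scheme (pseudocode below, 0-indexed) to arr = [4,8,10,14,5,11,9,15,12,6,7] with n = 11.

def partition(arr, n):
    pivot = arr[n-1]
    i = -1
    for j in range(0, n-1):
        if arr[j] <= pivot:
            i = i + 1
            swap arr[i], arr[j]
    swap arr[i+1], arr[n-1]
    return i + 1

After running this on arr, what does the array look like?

pivot = arr[10] = 7; i = -1
j=0: arr[0]=4 ≤ 7 → i=0, swap arr[0],arr[0] (no change) → [4,8,10,14,5,11,9,15,12,6,7]
j=1: arr[1]=8 > 7 → no swap
j=2: arr[2]=10 > 7 → no swap
j=3: arr[3]=14 > 7 → no swap
j=4: arr[4]=5 ≤ 7 → i=1, swap arr[1],arr[4] → [4,5,10,14,8,11,9,15,12,6,7]
j=5: arr[5]=11 > 7 → no swap
j=6: arr[6]=9 > 7 → no swap
j=7: arr[7]=15 > 7 → no swap
j=8: arr[8]=12 > 7 → no swap
j=9: arr[9]=6 ≤ 7 → i=2, swap arr[2],arr[9] → [4,5,6,14,8,11,9,15,12,10,7]
final swap arr[3],arr[10] → [4,5,6,7,8,11,9,15,12,10,14]; return 3

[4,5,6,7,8,11,9,15,12,10,14]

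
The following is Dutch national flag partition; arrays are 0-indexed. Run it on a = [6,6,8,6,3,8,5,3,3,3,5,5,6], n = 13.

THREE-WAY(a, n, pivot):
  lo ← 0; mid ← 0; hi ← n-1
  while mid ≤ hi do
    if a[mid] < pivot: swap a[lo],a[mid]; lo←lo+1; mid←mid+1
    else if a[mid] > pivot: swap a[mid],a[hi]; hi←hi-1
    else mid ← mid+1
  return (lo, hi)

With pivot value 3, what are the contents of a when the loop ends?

lo=0 mid=0 hi=12
6>3: swap(0,12), hi=11 ⇒ [6,6,8,6,3,8,5,3,3,3,5,5,6]
6>3: swap(0,11), hi=10 ⇒ [5,6,8,6,3,8,5,3,3,3,5,6,6]
5>3: swap(0,10), hi=9 ⇒ [5,6,8,6,3,8,5,3,3,3,5,6,6]
5>3: swap(0,9), hi=8 ⇒ [3,6,8,6,3,8,5,3,3,5,5,6,6]
3=3: mid=1
6>3: swap(1,8), hi=7 ⇒ [3,3,8,6,3,8,5,3,6,5,5,6,6]
3=3: mid=2
8>3: swap(2,7), hi=6 ⇒ [3,3,3,6,3,8,5,8,6,5,5,6,6]
3=3: mid=3
6>3: swap(3,6), hi=5 ⇒ [3,3,3,5,3,8,6,8,6,5,5,6,6]
5>3: swap(3,5), hi=4 ⇒ [3,3,3,8,3,5,6,8,6,5,5,6,6]
8>3: swap(3,4), hi=3 ⇒ [3,3,3,3,8,5,6,8,6,5,5,6,6]
3=3: mid=4
done. lo=0 hi=3; a=[3,3,3,3,8,5,6,8,6,5,5,6,6]

[3,3,3,3,8,5,6,8,6,5,5,6,6]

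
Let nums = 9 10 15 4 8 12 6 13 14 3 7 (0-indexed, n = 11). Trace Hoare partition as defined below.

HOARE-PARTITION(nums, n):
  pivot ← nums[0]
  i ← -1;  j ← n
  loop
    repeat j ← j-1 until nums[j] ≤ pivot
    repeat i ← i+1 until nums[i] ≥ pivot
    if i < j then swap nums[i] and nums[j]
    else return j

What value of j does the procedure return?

pivot=9
j stops at 10 (7), i stops at 0 (9); swap ⇒ 7 10 15 4 8 12 6 13 14 3 9
j stops at 9 (3), i stops at 1 (10); swap ⇒ 7 3 15 4 8 12 6 13 14 10 9
j stops at 6 (6), i stops at 2 (15); swap ⇒ 7 3 6 4 8 12 15 13 14 10 9
j stops at 4, i stops at 5; i≥j ⇒ return 4. nums=7 3 6 4 8 12 15 13 14 10 9

4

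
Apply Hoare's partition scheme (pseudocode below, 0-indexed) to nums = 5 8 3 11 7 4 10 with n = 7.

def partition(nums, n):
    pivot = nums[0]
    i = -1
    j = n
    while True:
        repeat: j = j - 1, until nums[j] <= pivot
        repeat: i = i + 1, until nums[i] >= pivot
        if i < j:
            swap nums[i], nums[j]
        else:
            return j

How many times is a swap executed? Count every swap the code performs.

2

pivot = nums[0] = 5; i = -1, j = 7
j→5 (nums[5]=4≤5), i→0 (nums[0]=5≥5); i<j, swap → 4 8 3 11 7 5 10
j→2 (nums[2]=3≤5), i→1 (nums[1]=8≥5); i<j, swap → 4 3 8 11 7 5 10
j→1, i→2; i≥j, return j=1. nums = 4 3 8 11 7 5 10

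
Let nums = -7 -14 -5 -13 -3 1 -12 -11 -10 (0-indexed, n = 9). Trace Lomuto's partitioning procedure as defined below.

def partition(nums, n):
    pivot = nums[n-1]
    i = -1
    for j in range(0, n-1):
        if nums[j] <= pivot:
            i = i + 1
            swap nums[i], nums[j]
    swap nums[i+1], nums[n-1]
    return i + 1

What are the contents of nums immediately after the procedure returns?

-14 -13 -12 -11 -10 1 -5 -7 -3

pivot=-10, i=-1
j=0: -7>-10, skip
j=1: -14≤-10, i=0, swap(0,1) ⇒ -14 -7 -5 -13 -3 1 -12 -11 -10
j=2: -5>-10, skip
j=3: -13≤-10, i=1, swap(1,3) ⇒ -14 -13 -5 -7 -3 1 -12 -11 -10
j=4: -3>-10, skip
j=5: 1>-10, skip
j=6: -12≤-10, i=2, swap(2,6) ⇒ -14 -13 -12 -7 -3 1 -5 -11 -10
j=7: -11≤-10, i=3, swap(3,7) ⇒ -14 -13 -12 -11 -3 1 -5 -7 -10
swap(4,8) ⇒ -14 -13 -12 -11 -10 1 -5 -7 -3; return 4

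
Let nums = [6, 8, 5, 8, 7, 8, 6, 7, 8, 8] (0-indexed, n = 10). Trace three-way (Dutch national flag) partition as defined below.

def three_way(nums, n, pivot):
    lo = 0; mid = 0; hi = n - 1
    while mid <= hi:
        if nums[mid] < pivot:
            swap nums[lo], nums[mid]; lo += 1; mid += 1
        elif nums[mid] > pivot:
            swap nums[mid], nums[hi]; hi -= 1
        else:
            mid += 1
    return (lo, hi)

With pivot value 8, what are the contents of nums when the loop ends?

pivot = 8; lo=0, mid=0, hi=9
nums[mid]=6<8: swap nums[0],nums[0]; lo=1,mid=1 → [6, 8, 5, 8, 7, 8, 6, 7, 8, 8]
nums[mid]=8=8: mid=2
nums[mid]=5<8: swap nums[1],nums[2]; lo=2,mid=3 → [6, 5, 8, 8, 7, 8, 6, 7, 8, 8]
nums[mid]=8=8: mid=4
nums[mid]=7<8: swap nums[2],nums[4]; lo=3,mid=5 → [6, 5, 7, 8, 8, 8, 6, 7, 8, 8]
nums[mid]=8=8: mid=6
nums[mid]=6<8: swap nums[3],nums[6]; lo=4,mid=7 → [6, 5, 7, 6, 8, 8, 8, 7, 8, 8]
nums[mid]=7<8: swap nums[4],nums[7]; lo=5,mid=8 → [6, 5, 7, 6, 7, 8, 8, 8, 8, 8]
nums[mid]=8=8: mid=9
nums[mid]=8=8: mid=10
end: lo=5, hi=9; nums = [6, 5, 7, 6, 7, 8, 8, 8, 8, 8]

[6, 5, 7, 6, 7, 8, 8, 8, 8, 8]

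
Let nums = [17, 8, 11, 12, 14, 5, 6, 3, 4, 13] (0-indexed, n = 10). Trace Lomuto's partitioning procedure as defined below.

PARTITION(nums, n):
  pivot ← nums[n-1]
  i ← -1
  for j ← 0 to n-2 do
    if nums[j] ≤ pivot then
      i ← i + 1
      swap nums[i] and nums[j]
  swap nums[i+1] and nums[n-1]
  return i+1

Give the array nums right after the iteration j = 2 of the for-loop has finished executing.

pivot = nums[9] = 13; i = -1
j=0: nums[0]=17 > 13 → no swap
j=1: nums[1]=8 ≤ 13 → i=0, swap nums[0],nums[1] → [8, 17, 11, 12, 14, 5, 6, 3, 4, 13]
j=2: nums[2]=11 ≤ 13 → i=1, swap nums[1],nums[2] → [8, 11, 17, 12, 14, 5, 6, 3, 4, 13]
(after j=2) nums = [8, 11, 17, 12, 14, 5, 6, 3, 4, 13]

[8, 11, 17, 12, 14, 5, 6, 3, 4, 13]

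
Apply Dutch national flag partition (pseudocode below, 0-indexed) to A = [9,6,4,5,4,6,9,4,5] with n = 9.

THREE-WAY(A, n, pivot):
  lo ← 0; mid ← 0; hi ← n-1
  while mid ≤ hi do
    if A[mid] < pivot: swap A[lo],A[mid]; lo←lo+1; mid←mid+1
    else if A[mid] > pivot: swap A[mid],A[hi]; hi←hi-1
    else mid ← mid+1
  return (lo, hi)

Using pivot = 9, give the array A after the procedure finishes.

[6,4,5,4,6,4,5,9,9]

lo=0 mid=0 hi=8
9=9: mid=1
6<9: swap(0,1), lo=1 mid=2 ⇒ [6,9,4,5,4,6,9,4,5]
4<9: swap(1,2), lo=2 mid=3 ⇒ [6,4,9,5,4,6,9,4,5]
5<9: swap(2,3), lo=3 mid=4 ⇒ [6,4,5,9,4,6,9,4,5]
4<9: swap(3,4), lo=4 mid=5 ⇒ [6,4,5,4,9,6,9,4,5]
6<9: swap(4,5), lo=5 mid=6 ⇒ [6,4,5,4,6,9,9,4,5]
9=9: mid=7
4<9: swap(5,7), lo=6 mid=8 ⇒ [6,4,5,4,6,4,9,9,5]
5<9: swap(6,8), lo=7 mid=9 ⇒ [6,4,5,4,6,4,5,9,9]
done. lo=7 hi=8; A=[6,4,5,4,6,4,5,9,9]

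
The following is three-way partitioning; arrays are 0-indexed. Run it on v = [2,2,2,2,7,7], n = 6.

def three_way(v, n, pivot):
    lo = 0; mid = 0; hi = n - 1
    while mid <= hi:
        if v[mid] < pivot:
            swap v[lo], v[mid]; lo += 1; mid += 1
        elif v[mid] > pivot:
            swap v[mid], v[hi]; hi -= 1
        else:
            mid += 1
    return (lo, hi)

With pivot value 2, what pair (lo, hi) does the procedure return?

(0, 3)

lo=0 mid=0 hi=5
2=2: mid=1
2=2: mid=2
2=2: mid=3
2=2: mid=4
7>2: swap(4,5), hi=4 ⇒ [2,2,2,2,7,7]
7>2: swap(4,4), hi=3 ⇒ [2,2,2,2,7,7]
done. lo=0 hi=3; v=[2,2,2,2,7,7]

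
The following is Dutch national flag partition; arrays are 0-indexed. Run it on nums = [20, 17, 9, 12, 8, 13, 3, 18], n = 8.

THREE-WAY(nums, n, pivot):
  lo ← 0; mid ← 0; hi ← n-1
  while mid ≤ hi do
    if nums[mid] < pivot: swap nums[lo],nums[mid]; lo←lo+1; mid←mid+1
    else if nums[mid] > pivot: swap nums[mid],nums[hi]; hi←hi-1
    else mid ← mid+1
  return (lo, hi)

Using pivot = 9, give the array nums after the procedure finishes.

pivot = 9; lo=0, mid=0, hi=7
nums[mid]=20>9: swap nums[0],nums[7]; hi=6 → [18, 17, 9, 12, 8, 13, 3, 20]
nums[mid]=18>9: swap nums[0],nums[6]; hi=5 → [3, 17, 9, 12, 8, 13, 18, 20]
nums[mid]=3<9: swap nums[0],nums[0]; lo=1,mid=1 → [3, 17, 9, 12, 8, 13, 18, 20]
nums[mid]=17>9: swap nums[1],nums[5]; hi=4 → [3, 13, 9, 12, 8, 17, 18, 20]
nums[mid]=13>9: swap nums[1],nums[4]; hi=3 → [3, 8, 9, 12, 13, 17, 18, 20]
nums[mid]=8<9: swap nums[1],nums[1]; lo=2,mid=2 → [3, 8, 9, 12, 13, 17, 18, 20]
nums[mid]=9=9: mid=3
nums[mid]=12>9: swap nums[3],nums[3]; hi=2 → [3, 8, 9, 12, 13, 17, 18, 20]
end: lo=2, hi=2; nums = [3, 8, 9, 12, 13, 17, 18, 20]

[3, 8, 9, 12, 13, 17, 18, 20]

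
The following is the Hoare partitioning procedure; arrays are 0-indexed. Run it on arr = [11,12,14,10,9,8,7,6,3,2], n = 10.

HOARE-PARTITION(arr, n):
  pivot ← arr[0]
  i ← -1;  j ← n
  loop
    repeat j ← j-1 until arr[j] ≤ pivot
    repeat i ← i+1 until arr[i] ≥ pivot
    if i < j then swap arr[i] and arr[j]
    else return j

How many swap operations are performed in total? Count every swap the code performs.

pivot=11
j stops at 9 (2), i stops at 0 (11); swap ⇒ [2,12,14,10,9,8,7,6,3,11]
j stops at 8 (3), i stops at 1 (12); swap ⇒ [2,3,14,10,9,8,7,6,12,11]
j stops at 7 (6), i stops at 2 (14); swap ⇒ [2,3,6,10,9,8,7,14,12,11]
j stops at 6, i stops at 7; i≥j ⇒ return 6. arr=[2,3,6,10,9,8,7,14,12,11]

3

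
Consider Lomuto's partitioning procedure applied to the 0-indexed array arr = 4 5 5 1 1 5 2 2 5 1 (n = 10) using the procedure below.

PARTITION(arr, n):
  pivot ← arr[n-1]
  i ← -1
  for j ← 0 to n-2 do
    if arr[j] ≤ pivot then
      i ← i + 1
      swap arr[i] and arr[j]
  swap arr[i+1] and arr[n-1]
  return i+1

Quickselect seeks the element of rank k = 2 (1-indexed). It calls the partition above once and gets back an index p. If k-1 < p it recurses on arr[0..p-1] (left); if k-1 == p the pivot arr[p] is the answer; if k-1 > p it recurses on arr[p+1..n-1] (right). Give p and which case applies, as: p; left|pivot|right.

pivot = arr[9] = 1; i = -1
j=0: arr[0]=4 > 1 → no swap
j=1: arr[1]=5 > 1 → no swap
j=2: arr[2]=5 > 1 → no swap
j=3: arr[3]=1 ≤ 1 → i=0, swap arr[0],arr[3] → 1 5 5 4 1 5 2 2 5 1
j=4: arr[4]=1 ≤ 1 → i=1, swap arr[1],arr[4] → 1 1 5 4 5 5 2 2 5 1
j=5: arr[5]=5 > 1 → no swap
j=6: arr[6]=2 > 1 → no swap
j=7: arr[7]=2 > 1 → no swap
j=8: arr[8]=5 > 1 → no swap
final swap arr[2],arr[9] → 1 1 1 4 5 5 2 2 5 5; return 2
p = 2; k-1 = 1 < 2 ⇒ left

2; left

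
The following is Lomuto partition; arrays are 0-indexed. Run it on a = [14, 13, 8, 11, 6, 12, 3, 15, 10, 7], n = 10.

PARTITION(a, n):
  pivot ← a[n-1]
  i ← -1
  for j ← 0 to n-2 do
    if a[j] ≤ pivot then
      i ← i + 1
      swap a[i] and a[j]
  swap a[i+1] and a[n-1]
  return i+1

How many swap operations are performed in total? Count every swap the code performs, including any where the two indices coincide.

pivot = a[9] = 7; i = -1
j=0: a[0]=14 > 7 → no swap
j=1: a[1]=13 > 7 → no swap
j=2: a[2]=8 > 7 → no swap
j=3: a[3]=11 > 7 → no swap
j=4: a[4]=6 ≤ 7 → i=0, swap a[0],a[4] → [6, 13, 8, 11, 14, 12, 3, 15, 10, 7]
j=5: a[5]=12 > 7 → no swap
j=6: a[6]=3 ≤ 7 → i=1, swap a[1],a[6] → [6, 3, 8, 11, 14, 12, 13, 15, 10, 7]
j=7: a[7]=15 > 7 → no swap
j=8: a[8]=10 > 7 → no swap
final swap a[2],a[9] → [6, 3, 7, 11, 14, 12, 13, 15, 10, 8]; return 2

3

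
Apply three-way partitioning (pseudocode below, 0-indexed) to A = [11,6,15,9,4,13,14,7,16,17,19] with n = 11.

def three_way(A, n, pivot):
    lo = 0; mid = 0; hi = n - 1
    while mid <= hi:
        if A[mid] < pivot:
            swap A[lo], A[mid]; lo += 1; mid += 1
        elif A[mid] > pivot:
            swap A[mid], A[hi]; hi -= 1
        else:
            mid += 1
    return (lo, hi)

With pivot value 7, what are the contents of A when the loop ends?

[6,4,7,9,13,14,15,16,17,19,11]

lo=0 mid=0 hi=10
11>7: swap(0,10), hi=9 ⇒ [19,6,15,9,4,13,14,7,16,17,11]
19>7: swap(0,9), hi=8 ⇒ [17,6,15,9,4,13,14,7,16,19,11]
17>7: swap(0,8), hi=7 ⇒ [16,6,15,9,4,13,14,7,17,19,11]
16>7: swap(0,7), hi=6 ⇒ [7,6,15,9,4,13,14,16,17,19,11]
7=7: mid=1
6<7: swap(0,1), lo=1 mid=2 ⇒ [6,7,15,9,4,13,14,16,17,19,11]
15>7: swap(2,6), hi=5 ⇒ [6,7,14,9,4,13,15,16,17,19,11]
14>7: swap(2,5), hi=4 ⇒ [6,7,13,9,4,14,15,16,17,19,11]
13>7: swap(2,4), hi=3 ⇒ [6,7,4,9,13,14,15,16,17,19,11]
4<7: swap(1,2), lo=2 mid=3 ⇒ [6,4,7,9,13,14,15,16,17,19,11]
9>7: swap(3,3), hi=2 ⇒ [6,4,7,9,13,14,15,16,17,19,11]
done. lo=2 hi=2; A=[6,4,7,9,13,14,15,16,17,19,11]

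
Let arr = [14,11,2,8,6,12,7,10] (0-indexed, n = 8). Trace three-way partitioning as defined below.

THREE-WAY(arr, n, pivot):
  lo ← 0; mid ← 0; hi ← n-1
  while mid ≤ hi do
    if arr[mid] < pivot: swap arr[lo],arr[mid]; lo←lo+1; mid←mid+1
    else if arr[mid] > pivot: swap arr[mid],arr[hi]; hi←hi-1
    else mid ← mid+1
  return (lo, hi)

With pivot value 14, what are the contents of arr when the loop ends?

[11,2,8,6,12,7,10,14]

lo=0 mid=0 hi=7
14=14: mid=1
11<14: swap(0,1), lo=1 mid=2 ⇒ [11,14,2,8,6,12,7,10]
2<14: swap(1,2), lo=2 mid=3 ⇒ [11,2,14,8,6,12,7,10]
8<14: swap(2,3), lo=3 mid=4 ⇒ [11,2,8,14,6,12,7,10]
6<14: swap(3,4), lo=4 mid=5 ⇒ [11,2,8,6,14,12,7,10]
12<14: swap(4,5), lo=5 mid=6 ⇒ [11,2,8,6,12,14,7,10]
7<14: swap(5,6), lo=6 mid=7 ⇒ [11,2,8,6,12,7,14,10]
10<14: swap(6,7), lo=7 mid=8 ⇒ [11,2,8,6,12,7,10,14]
done. lo=7 hi=7; arr=[11,2,8,6,12,7,10,14]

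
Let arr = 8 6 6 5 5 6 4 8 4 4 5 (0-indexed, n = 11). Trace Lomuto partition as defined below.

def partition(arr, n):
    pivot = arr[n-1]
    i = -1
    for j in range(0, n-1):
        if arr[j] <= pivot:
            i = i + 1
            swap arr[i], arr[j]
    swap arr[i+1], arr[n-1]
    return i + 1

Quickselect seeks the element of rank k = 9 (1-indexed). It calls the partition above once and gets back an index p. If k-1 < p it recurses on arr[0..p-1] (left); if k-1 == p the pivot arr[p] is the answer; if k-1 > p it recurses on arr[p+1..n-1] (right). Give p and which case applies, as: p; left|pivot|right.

pivot = arr[10] = 5; i = -1
j=0: arr[0]=8 > 5 → no swap
j=1: arr[1]=6 > 5 → no swap
j=2: arr[2]=6 > 5 → no swap
j=3: arr[3]=5 ≤ 5 → i=0, swap arr[0],arr[3] → 5 6 6 8 5 6 4 8 4 4 5
j=4: arr[4]=5 ≤ 5 → i=1, swap arr[1],arr[4] → 5 5 6 8 6 6 4 8 4 4 5
j=5: arr[5]=6 > 5 → no swap
j=6: arr[6]=4 ≤ 5 → i=2, swap arr[2],arr[6] → 5 5 4 8 6 6 6 8 4 4 5
j=7: arr[7]=8 > 5 → no swap
j=8: arr[8]=4 ≤ 5 → i=3, swap arr[3],arr[8] → 5 5 4 4 6 6 6 8 8 4 5
j=9: arr[9]=4 ≤ 5 → i=4, swap arr[4],arr[9] → 5 5 4 4 4 6 6 8 8 6 5
final swap arr[5],arr[10] → 5 5 4 4 4 5 6 8 8 6 6; return 5
p = 5; k-1 = 8 > 5 ⇒ right

5; right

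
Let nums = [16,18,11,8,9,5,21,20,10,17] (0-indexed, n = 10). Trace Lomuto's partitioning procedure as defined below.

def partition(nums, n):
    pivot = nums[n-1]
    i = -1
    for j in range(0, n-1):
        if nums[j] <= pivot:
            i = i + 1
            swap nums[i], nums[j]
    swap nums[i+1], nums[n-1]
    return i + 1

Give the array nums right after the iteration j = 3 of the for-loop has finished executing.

[16,11,8,18,9,5,21,20,10,17]

pivot = nums[9] = 17; i = -1
j=0: nums[0]=16 ≤ 17 → i=0, swap nums[0],nums[0] (no change) → [16,18,11,8,9,5,21,20,10,17]
j=1: nums[1]=18 > 17 → no swap
j=2: nums[2]=11 ≤ 17 → i=1, swap nums[1],nums[2] → [16,11,18,8,9,5,21,20,10,17]
j=3: nums[3]=8 ≤ 17 → i=2, swap nums[2],nums[3] → [16,11,8,18,9,5,21,20,10,17]
(after j=3) nums = [16,11,8,18,9,5,21,20,10,17]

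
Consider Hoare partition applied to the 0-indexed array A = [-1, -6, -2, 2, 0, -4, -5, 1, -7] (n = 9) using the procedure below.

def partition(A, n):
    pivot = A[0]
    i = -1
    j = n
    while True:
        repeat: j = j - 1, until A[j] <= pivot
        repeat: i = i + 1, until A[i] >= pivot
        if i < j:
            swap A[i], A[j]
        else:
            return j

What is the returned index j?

4

pivot=-1
j stops at 8 (-7), i stops at 0 (-1); swap ⇒ [-7, -6, -2, 2, 0, -4, -5, 1, -1]
j stops at 6 (-5), i stops at 3 (2); swap ⇒ [-7, -6, -2, -5, 0, -4, 2, 1, -1]
j stops at 5 (-4), i stops at 4 (0); swap ⇒ [-7, -6, -2, -5, -4, 0, 2, 1, -1]
j stops at 4, i stops at 5; i≥j ⇒ return 4. A=[-7, -6, -2, -5, -4, 0, 2, 1, -1]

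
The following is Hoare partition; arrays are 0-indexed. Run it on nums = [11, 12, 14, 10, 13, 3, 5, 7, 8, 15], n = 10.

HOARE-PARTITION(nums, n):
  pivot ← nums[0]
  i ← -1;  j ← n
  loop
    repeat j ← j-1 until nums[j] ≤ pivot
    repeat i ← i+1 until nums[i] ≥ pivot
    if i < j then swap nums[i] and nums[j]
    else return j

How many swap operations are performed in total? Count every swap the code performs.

pivot=11
j stops at 8 (8), i stops at 0 (11); swap ⇒ [8, 12, 14, 10, 13, 3, 5, 7, 11, 15]
j stops at 7 (7), i stops at 1 (12); swap ⇒ [8, 7, 14, 10, 13, 3, 5, 12, 11, 15]
j stops at 6 (5), i stops at 2 (14); swap ⇒ [8, 7, 5, 10, 13, 3, 14, 12, 11, 15]
j stops at 5 (3), i stops at 4 (13); swap ⇒ [8, 7, 5, 10, 3, 13, 14, 12, 11, 15]
j stops at 4, i stops at 5; i≥j ⇒ return 4. nums=[8, 7, 5, 10, 3, 13, 14, 12, 11, 15]

4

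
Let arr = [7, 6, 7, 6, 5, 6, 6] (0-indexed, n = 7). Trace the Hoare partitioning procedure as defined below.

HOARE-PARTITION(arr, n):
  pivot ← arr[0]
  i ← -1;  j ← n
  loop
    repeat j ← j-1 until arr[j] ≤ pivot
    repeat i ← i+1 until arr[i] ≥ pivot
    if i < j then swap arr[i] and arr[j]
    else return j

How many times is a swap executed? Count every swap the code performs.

2

pivot=7
j stops at 6 (6), i stops at 0 (7); swap ⇒ [6, 6, 7, 6, 5, 6, 7]
j stops at 5 (6), i stops at 2 (7); swap ⇒ [6, 6, 6, 6, 5, 7, 7]
j stops at 4, i stops at 5; i≥j ⇒ return 4. arr=[6, 6, 6, 6, 5, 7, 7]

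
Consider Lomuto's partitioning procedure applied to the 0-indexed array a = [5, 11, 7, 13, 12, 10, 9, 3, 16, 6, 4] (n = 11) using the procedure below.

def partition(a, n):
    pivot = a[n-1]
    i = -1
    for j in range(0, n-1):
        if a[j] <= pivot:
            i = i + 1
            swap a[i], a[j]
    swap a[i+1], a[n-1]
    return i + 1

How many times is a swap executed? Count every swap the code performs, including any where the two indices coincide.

pivot=4, i=-1
j=0: 5>4, skip
j=1: 11>4, skip
j=2: 7>4, skip
j=3: 13>4, skip
j=4: 12>4, skip
j=5: 10>4, skip
j=6: 9>4, skip
j=7: 3≤4, i=0, swap(0,7) ⇒ [3, 11, 7, 13, 12, 10, 9, 5, 16, 6, 4]
j=8: 16>4, skip
j=9: 6>4, skip
swap(1,10) ⇒ [3, 4, 7, 13, 12, 10, 9, 5, 16, 6, 11]; return 1

2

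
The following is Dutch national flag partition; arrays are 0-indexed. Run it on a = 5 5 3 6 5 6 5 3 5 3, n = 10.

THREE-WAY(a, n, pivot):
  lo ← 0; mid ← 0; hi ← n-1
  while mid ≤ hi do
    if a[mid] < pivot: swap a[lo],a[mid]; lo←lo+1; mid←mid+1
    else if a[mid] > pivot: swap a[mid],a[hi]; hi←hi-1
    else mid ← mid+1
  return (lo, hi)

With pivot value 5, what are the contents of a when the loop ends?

pivot = 5; lo=0, mid=0, hi=9
a[mid]=5=5: mid=1
a[mid]=5=5: mid=2
a[mid]=3<5: swap a[0],a[2]; lo=1,mid=3 → 3 5 5 6 5 6 5 3 5 3
a[mid]=6>5: swap a[3],a[9]; hi=8 → 3 5 5 3 5 6 5 3 5 6
a[mid]=3<5: swap a[1],a[3]; lo=2,mid=4 → 3 3 5 5 5 6 5 3 5 6
a[mid]=5=5: mid=5
a[mid]=6>5: swap a[5],a[8]; hi=7 → 3 3 5 5 5 5 5 3 6 6
a[mid]=5=5: mid=6
a[mid]=5=5: mid=7
a[mid]=3<5: swap a[2],a[7]; lo=3,mid=8 → 3 3 3 5 5 5 5 5 6 6
end: lo=3, hi=7; a = 3 3 3 5 5 5 5 5 6 6

3 3 3 5 5 5 5 5 6 6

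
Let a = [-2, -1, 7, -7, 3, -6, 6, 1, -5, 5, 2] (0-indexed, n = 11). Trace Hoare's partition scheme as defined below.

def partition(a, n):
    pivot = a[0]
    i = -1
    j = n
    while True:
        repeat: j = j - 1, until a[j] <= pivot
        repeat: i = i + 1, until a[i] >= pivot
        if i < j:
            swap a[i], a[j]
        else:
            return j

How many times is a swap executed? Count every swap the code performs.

3

pivot = a[0] = -2; i = -1, j = 11
j→8 (a[8]=-5≤-2), i→0 (a[0]=-2≥-2); i<j, swap → [-5, -1, 7, -7, 3, -6, 6, 1, -2, 5, 2]
j→5 (a[5]=-6≤-2), i→1 (a[1]=-1≥-2); i<j, swap → [-5, -6, 7, -7, 3, -1, 6, 1, -2, 5, 2]
j→3 (a[3]=-7≤-2), i→2 (a[2]=7≥-2); i<j, swap → [-5, -6, -7, 7, 3, -1, 6, 1, -2, 5, 2]
j→2, i→3; i≥j, return j=2. a = [-5, -6, -7, 7, 3, -1, 6, 1, -2, 5, 2]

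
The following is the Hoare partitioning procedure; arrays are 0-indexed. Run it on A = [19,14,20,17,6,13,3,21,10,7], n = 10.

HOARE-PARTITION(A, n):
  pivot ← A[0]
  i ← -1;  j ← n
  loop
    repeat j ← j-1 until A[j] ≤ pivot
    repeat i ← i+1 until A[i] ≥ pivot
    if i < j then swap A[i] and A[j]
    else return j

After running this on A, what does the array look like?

[7,14,10,17,6,13,3,21,20,19]

pivot=19
j stops at 9 (7), i stops at 0 (19); swap ⇒ [7,14,20,17,6,13,3,21,10,19]
j stops at 8 (10), i stops at 2 (20); swap ⇒ [7,14,10,17,6,13,3,21,20,19]
j stops at 6, i stops at 7; i≥j ⇒ return 6. A=[7,14,10,17,6,13,3,21,20,19]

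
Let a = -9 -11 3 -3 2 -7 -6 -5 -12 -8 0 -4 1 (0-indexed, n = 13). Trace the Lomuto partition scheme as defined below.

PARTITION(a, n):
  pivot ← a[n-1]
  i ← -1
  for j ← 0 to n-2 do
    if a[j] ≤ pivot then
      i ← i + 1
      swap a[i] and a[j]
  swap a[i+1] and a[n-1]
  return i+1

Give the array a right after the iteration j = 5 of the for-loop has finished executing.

pivot=1, i=-1
j=0: -9≤1, i=0, swap(0,0) ⇒ -9 -11 3 -3 2 -7 -6 -5 -12 -8 0 -4 1
j=1: -11≤1, i=1, swap(1,1) ⇒ -9 -11 3 -3 2 -7 -6 -5 -12 -8 0 -4 1
j=2: 3>1, skip
j=3: -3≤1, i=2, swap(2,3) ⇒ -9 -11 -3 3 2 -7 -6 -5 -12 -8 0 -4 1
j=4: 2>1, skip
j=5: -7≤1, i=3, swap(3,5) ⇒ -9 -11 -3 -7 2 3 -6 -5 -12 -8 0 -4 1
(after j=5) a = -9 -11 -3 -7 2 3 -6 -5 -12 -8 0 -4 1

-9 -11 -3 -7 2 3 -6 -5 -12 -8 0 -4 1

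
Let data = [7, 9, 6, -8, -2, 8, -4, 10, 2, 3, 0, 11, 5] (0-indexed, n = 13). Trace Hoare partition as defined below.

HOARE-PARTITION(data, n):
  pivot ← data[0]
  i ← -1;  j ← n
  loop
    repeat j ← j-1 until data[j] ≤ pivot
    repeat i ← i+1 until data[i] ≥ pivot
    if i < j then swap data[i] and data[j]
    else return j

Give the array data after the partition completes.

pivot = data[0] = 7; i = -1, j = 13
j→12 (data[12]=5≤7), i→0 (data[0]=7≥7); i<j, swap → [5, 9, 6, -8, -2, 8, -4, 10, 2, 3, 0, 11, 7]
j→10 (data[10]=0≤7), i→1 (data[1]=9≥7); i<j, swap → [5, 0, 6, -8, -2, 8, -4, 10, 2, 3, 9, 11, 7]
j→9 (data[9]=3≤7), i→5 (data[5]=8≥7); i<j, swap → [5, 0, 6, -8, -2, 3, -4, 10, 2, 8, 9, 11, 7]
j→8 (data[8]=2≤7), i→7 (data[7]=10≥7); i<j, swap → [5, 0, 6, -8, -2, 3, -4, 2, 10, 8, 9, 11, 7]
j→7, i→8; i≥j, return j=7. data = [5, 0, 6, -8, -2, 3, -4, 2, 10, 8, 9, 11, 7]

[5, 0, 6, -8, -2, 3, -4, 2, 10, 8, 9, 11, 7]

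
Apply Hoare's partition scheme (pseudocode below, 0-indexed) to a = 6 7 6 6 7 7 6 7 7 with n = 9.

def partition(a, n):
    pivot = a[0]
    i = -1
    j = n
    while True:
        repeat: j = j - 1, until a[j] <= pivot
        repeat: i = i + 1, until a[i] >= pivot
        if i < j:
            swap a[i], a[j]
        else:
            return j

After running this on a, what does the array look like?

pivot=6
j stops at 6 (6), i stops at 0 (6); swap ⇒ 6 7 6 6 7 7 6 7 7
j stops at 3 (6), i stops at 1 (7); swap ⇒ 6 6 6 7 7 7 6 7 7
j stops at 2, i stops at 2; i≥j ⇒ return 2. a=6 6 6 7 7 7 6 7 7

6 6 6 7 7 7 6 7 7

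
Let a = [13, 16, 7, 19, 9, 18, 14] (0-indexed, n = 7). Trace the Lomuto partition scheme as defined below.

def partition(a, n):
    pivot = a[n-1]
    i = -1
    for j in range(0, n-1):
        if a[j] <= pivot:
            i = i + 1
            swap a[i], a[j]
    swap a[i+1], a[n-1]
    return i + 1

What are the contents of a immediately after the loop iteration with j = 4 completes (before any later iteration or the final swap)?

pivot=14, i=-1
j=0: 13≤14, i=0, swap(0,0) ⇒ [13, 16, 7, 19, 9, 18, 14]
j=1: 16>14, skip
j=2: 7≤14, i=1, swap(1,2) ⇒ [13, 7, 16, 19, 9, 18, 14]
j=3: 19>14, skip
j=4: 9≤14, i=2, swap(2,4) ⇒ [13, 7, 9, 19, 16, 18, 14]
(after j=4) a = [13, 7, 9, 19, 16, 18, 14]

[13, 7, 9, 19, 16, 18, 14]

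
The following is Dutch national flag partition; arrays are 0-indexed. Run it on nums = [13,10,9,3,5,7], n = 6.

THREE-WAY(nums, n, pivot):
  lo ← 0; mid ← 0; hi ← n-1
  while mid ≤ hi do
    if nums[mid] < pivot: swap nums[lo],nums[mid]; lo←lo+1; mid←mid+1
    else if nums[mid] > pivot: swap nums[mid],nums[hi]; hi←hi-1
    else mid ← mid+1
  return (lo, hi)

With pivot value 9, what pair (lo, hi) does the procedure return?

pivot = 9; lo=0, mid=0, hi=5
nums[mid]=13>9: swap nums[0],nums[5]; hi=4 → [7,10,9,3,5,13]
nums[mid]=7<9: swap nums[0],nums[0]; lo=1,mid=1 → [7,10,9,3,5,13]
nums[mid]=10>9: swap nums[1],nums[4]; hi=3 → [7,5,9,3,10,13]
nums[mid]=5<9: swap nums[1],nums[1]; lo=2,mid=2 → [7,5,9,3,10,13]
nums[mid]=9=9: mid=3
nums[mid]=3<9: swap nums[2],nums[3]; lo=3,mid=4 → [7,5,3,9,10,13]
end: lo=3, hi=3; nums = [7,5,3,9,10,13]

(3, 3)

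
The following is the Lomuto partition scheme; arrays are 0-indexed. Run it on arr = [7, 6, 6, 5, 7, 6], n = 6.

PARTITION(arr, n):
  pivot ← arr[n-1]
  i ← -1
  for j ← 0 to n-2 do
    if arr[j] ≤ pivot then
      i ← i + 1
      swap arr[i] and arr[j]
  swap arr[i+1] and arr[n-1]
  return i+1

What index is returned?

pivot=6, i=-1
j=0: 7>6, skip
j=1: 6≤6, i=0, swap(0,1) ⇒ [6, 7, 6, 5, 7, 6]
j=2: 6≤6, i=1, swap(1,2) ⇒ [6, 6, 7, 5, 7, 6]
j=3: 5≤6, i=2, swap(2,3) ⇒ [6, 6, 5, 7, 7, 6]
j=4: 7>6, skip
swap(3,5) ⇒ [6, 6, 5, 6, 7, 7]; return 3

3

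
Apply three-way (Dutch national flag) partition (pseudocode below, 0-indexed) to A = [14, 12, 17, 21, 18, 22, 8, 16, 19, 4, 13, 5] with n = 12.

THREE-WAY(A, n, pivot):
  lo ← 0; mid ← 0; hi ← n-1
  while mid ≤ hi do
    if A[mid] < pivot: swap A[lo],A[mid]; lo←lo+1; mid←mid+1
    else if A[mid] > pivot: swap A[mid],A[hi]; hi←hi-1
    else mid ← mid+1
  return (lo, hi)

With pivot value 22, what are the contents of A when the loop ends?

[14, 12, 17, 21, 18, 8, 16, 19, 4, 13, 5, 22]

pivot = 22; lo=0, mid=0, hi=11
A[mid]=14<22: swap A[0],A[0]; lo=1,mid=1 → [14, 12, 17, 21, 18, 22, 8, 16, 19, 4, 13, 5]
A[mid]=12<22: swap A[1],A[1]; lo=2,mid=2 → [14, 12, 17, 21, 18, 22, 8, 16, 19, 4, 13, 5]
A[mid]=17<22: swap A[2],A[2]; lo=3,mid=3 → [14, 12, 17, 21, 18, 22, 8, 16, 19, 4, 13, 5]
A[mid]=21<22: swap A[3],A[3]; lo=4,mid=4 → [14, 12, 17, 21, 18, 22, 8, 16, 19, 4, 13, 5]
A[mid]=18<22: swap A[4],A[4]; lo=5,mid=5 → [14, 12, 17, 21, 18, 22, 8, 16, 19, 4, 13, 5]
A[mid]=22=22: mid=6
A[mid]=8<22: swap A[5],A[6]; lo=6,mid=7 → [14, 12, 17, 21, 18, 8, 22, 16, 19, 4, 13, 5]
A[mid]=16<22: swap A[6],A[7]; lo=7,mid=8 → [14, 12, 17, 21, 18, 8, 16, 22, 19, 4, 13, 5]
A[mid]=19<22: swap A[7],A[8]; lo=8,mid=9 → [14, 12, 17, 21, 18, 8, 16, 19, 22, 4, 13, 5]
A[mid]=4<22: swap A[8],A[9]; lo=9,mid=10 → [14, 12, 17, 21, 18, 8, 16, 19, 4, 22, 13, 5]
A[mid]=13<22: swap A[9],A[10]; lo=10,mid=11 → [14, 12, 17, 21, 18, 8, 16, 19, 4, 13, 22, 5]
A[mid]=5<22: swap A[10],A[11]; lo=11,mid=12 → [14, 12, 17, 21, 18, 8, 16, 19, 4, 13, 5, 22]
end: lo=11, hi=11; A = [14, 12, 17, 21, 18, 8, 16, 19, 4, 13, 5, 22]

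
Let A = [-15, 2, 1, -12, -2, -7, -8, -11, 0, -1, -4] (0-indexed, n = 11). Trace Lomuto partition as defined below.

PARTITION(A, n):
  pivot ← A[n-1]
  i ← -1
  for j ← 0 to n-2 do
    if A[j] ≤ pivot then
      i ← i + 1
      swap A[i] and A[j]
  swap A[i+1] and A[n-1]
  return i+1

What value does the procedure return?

5

pivot=-4, i=-1
j=0: -15≤-4, i=0, swap(0,0) ⇒ [-15, 2, 1, -12, -2, -7, -8, -11, 0, -1, -4]
j=1: 2>-4, skip
j=2: 1>-4, skip
j=3: -12≤-4, i=1, swap(1,3) ⇒ [-15, -12, 1, 2, -2, -7, -8, -11, 0, -1, -4]
j=4: -2>-4, skip
j=5: -7≤-4, i=2, swap(2,5) ⇒ [-15, -12, -7, 2, -2, 1, -8, -11, 0, -1, -4]
j=6: -8≤-4, i=3, swap(3,6) ⇒ [-15, -12, -7, -8, -2, 1, 2, -11, 0, -1, -4]
j=7: -11≤-4, i=4, swap(4,7) ⇒ [-15, -12, -7, -8, -11, 1, 2, -2, 0, -1, -4]
j=8: 0>-4, skip
j=9: -1>-4, skip
swap(5,10) ⇒ [-15, -12, -7, -8, -11, -4, 2, -2, 0, -1, 1]; return 5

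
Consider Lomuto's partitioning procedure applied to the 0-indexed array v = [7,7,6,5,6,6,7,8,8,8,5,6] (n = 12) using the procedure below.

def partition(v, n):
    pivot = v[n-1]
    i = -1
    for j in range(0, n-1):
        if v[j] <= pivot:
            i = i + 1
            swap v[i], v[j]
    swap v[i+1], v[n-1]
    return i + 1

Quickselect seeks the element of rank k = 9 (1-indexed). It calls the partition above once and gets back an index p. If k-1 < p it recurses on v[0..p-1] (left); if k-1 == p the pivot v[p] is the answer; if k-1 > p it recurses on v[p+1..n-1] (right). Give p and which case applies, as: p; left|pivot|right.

5; right

pivot=6, i=-1
j=0: 7>6, skip
j=1: 7>6, skip
j=2: 6≤6, i=0, swap(0,2) ⇒ [6,7,7,5,6,6,7,8,8,8,5,6]
j=3: 5≤6, i=1, swap(1,3) ⇒ [6,5,7,7,6,6,7,8,8,8,5,6]
j=4: 6≤6, i=2, swap(2,4) ⇒ [6,5,6,7,7,6,7,8,8,8,5,6]
j=5: 6≤6, i=3, swap(3,5) ⇒ [6,5,6,6,7,7,7,8,8,8,5,6]
j=6: 7>6, skip
j=7: 8>6, skip
j=8: 8>6, skip
j=9: 8>6, skip
j=10: 5≤6, i=4, swap(4,10) ⇒ [6,5,6,6,5,7,7,8,8,8,7,6]
swap(5,11) ⇒ [6,5,6,6,5,6,7,8,8,8,7,7]; return 5
p = 5; k-1 = 8 > 5 ⇒ right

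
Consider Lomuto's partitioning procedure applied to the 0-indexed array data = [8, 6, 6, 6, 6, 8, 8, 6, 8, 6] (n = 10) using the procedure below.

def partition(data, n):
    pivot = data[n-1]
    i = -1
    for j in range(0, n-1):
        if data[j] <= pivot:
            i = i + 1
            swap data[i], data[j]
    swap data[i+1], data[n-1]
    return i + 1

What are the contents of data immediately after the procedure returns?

pivot = data[9] = 6; i = -1
j=0: data[0]=8 > 6 → no swap
j=1: data[1]=6 ≤ 6 → i=0, swap data[0],data[1] → [6, 8, 6, 6, 6, 8, 8, 6, 8, 6]
j=2: data[2]=6 ≤ 6 → i=1, swap data[1],data[2] → [6, 6, 8, 6, 6, 8, 8, 6, 8, 6]
j=3: data[3]=6 ≤ 6 → i=2, swap data[2],data[3] → [6, 6, 6, 8, 6, 8, 8, 6, 8, 6]
j=4: data[4]=6 ≤ 6 → i=3, swap data[3],data[4] → [6, 6, 6, 6, 8, 8, 8, 6, 8, 6]
j=5: data[5]=8 > 6 → no swap
j=6: data[6]=8 > 6 → no swap
j=7: data[7]=6 ≤ 6 → i=4, swap data[4],data[7] → [6, 6, 6, 6, 6, 8, 8, 8, 8, 6]
j=8: data[8]=8 > 6 → no swap
final swap data[5],data[9] → [6, 6, 6, 6, 6, 6, 8, 8, 8, 8]; return 5

[6, 6, 6, 6, 6, 6, 8, 8, 8, 8]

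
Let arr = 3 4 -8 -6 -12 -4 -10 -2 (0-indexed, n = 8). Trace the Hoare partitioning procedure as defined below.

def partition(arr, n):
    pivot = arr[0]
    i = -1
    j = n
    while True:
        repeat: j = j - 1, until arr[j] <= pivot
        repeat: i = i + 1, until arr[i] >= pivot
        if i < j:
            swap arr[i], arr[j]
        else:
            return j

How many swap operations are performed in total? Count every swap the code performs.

2

pivot=3
j stops at 7 (-2), i stops at 0 (3); swap ⇒ -2 4 -8 -6 -12 -4 -10 3
j stops at 6 (-10), i stops at 1 (4); swap ⇒ -2 -10 -8 -6 -12 -4 4 3
j stops at 5, i stops at 6; i≥j ⇒ return 5. arr=-2 -10 -8 -6 -12 -4 4 3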